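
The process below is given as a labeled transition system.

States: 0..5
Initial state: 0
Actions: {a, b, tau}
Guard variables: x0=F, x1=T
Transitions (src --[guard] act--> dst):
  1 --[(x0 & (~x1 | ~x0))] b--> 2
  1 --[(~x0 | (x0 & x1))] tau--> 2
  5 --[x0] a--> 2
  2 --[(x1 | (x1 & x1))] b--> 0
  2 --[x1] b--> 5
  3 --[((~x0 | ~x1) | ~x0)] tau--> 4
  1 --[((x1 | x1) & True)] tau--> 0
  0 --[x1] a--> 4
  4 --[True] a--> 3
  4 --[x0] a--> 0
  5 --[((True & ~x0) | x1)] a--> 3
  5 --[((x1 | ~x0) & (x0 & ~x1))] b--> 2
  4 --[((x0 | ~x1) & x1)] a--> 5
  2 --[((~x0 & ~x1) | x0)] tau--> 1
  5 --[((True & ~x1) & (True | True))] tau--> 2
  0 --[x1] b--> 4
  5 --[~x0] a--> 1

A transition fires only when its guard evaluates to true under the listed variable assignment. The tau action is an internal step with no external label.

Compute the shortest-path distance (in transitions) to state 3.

Answer: 2

Working:
Layered search for 3:
  depth 0: {0}
  depth 1: {4}
  depth 2: {3}
3 enters at depth 2; path a·a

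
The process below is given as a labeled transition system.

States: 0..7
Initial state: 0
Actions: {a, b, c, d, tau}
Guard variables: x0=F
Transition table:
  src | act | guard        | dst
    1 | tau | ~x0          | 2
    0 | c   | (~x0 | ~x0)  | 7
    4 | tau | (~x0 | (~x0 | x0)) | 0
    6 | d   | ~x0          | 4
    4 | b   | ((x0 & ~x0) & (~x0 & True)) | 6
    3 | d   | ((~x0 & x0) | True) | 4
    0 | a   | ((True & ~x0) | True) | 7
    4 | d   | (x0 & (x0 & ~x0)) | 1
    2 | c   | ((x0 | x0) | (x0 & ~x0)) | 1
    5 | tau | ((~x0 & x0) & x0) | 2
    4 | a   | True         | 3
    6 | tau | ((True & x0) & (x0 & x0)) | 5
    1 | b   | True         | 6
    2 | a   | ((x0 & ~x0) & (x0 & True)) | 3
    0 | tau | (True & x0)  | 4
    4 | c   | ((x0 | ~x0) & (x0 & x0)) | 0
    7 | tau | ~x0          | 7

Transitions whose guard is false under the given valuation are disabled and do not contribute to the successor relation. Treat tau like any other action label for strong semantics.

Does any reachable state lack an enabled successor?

Reachable = {0,7}
  0: a→7  c→7  [2 out]
  7: tau→7  [1 out]

Answer: DEADLOCK-FREE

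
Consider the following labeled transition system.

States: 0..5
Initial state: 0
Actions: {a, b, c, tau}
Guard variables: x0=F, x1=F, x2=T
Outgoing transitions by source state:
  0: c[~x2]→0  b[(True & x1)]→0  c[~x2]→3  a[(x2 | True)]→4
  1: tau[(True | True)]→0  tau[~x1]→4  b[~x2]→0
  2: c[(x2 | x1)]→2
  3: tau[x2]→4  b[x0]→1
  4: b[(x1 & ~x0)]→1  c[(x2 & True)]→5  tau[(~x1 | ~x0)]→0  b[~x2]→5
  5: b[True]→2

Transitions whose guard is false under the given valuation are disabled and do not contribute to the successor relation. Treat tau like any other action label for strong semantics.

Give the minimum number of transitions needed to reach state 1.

BFS to 1:
  depth 0: {0}
  depth 1: {4}
  depth 2: {5}
  depth 3: {2}
1 never appears.

Answer: UNREACHABLE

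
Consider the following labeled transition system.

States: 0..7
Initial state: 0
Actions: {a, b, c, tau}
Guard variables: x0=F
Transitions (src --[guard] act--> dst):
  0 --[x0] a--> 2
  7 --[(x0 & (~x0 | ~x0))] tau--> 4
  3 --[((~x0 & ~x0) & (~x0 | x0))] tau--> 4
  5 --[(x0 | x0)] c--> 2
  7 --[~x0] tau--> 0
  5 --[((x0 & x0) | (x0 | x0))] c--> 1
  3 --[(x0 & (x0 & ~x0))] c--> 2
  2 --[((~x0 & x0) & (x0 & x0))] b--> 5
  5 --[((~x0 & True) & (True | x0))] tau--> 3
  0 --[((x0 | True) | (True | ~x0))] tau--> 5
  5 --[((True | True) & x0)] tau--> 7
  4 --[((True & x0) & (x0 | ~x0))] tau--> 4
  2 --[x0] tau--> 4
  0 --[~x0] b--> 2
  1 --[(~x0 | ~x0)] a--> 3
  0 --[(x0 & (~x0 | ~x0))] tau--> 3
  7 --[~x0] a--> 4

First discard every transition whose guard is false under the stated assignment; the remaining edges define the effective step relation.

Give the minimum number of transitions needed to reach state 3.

Answer: 2

Analysis:
Layered search for 3:
  Layer 0: {0}
  Layer 1: {2,5}
  Layer 2: {3}
depth(3)=2, e.g. tau·tau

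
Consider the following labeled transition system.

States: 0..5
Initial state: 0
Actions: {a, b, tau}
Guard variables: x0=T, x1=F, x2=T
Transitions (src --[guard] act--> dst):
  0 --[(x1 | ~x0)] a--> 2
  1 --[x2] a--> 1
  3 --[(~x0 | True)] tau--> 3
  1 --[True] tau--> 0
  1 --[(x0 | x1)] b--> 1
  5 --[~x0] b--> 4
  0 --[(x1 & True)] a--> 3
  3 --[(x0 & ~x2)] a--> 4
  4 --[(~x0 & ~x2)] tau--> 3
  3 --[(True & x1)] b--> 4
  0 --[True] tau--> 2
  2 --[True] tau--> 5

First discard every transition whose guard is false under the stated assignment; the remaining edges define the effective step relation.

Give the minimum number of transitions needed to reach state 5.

Answer: 2

Analysis:
Layered search for 5:
  depth 0: {0}
  depth 1: {2}
  depth 2: {5}
depth(5)=2, e.g. tau·tau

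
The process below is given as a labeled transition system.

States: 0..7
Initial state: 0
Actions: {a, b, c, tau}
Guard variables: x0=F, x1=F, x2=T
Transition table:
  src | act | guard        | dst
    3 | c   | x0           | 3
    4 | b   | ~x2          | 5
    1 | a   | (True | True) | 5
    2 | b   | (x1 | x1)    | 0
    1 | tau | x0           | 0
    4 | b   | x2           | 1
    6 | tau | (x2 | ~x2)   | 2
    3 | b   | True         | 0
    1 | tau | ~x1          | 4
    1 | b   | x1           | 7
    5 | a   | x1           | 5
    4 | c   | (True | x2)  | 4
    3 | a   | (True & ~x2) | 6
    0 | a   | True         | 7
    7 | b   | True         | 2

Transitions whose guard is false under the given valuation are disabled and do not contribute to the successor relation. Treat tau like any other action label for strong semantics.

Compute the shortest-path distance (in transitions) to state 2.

BFS to 2:
  Layer 0: {0}
  Layer 1: {7}
  Layer 2: {2}
first hit 2 at d=2 via a·b

Answer: 2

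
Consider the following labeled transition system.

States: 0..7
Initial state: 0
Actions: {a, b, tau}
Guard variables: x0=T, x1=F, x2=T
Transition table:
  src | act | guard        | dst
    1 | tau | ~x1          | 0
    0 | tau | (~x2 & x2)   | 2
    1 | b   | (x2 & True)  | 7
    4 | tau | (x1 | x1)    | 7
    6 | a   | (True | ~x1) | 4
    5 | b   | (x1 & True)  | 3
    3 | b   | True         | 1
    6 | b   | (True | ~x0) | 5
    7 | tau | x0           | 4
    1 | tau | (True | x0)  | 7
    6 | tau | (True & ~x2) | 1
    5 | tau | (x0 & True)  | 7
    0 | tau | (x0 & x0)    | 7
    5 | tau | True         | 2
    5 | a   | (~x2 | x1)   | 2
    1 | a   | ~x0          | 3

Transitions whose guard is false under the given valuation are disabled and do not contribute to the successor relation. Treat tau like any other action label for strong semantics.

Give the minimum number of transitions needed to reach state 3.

Breadth-first toward 3:
  depth 0: {0}
  depth 1: {7}
  depth 2: {4}
3 never appears.

Answer: UNREACHABLE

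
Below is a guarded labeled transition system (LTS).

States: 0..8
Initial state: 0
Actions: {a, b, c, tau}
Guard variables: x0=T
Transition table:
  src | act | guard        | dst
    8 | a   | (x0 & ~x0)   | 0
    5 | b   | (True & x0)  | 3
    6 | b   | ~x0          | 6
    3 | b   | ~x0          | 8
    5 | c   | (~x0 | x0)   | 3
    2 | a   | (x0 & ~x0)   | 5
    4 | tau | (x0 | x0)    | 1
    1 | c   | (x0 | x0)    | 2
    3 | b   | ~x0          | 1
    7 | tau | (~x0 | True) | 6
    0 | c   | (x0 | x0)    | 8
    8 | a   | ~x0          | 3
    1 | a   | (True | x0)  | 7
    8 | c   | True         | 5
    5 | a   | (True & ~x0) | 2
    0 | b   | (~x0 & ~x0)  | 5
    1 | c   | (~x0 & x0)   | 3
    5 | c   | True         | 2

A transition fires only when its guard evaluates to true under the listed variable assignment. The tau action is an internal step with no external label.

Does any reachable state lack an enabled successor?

Answer: DEADLOCK at state 2

Trace:
Reach set: {0,2,3,5,8}
  0: c→8  [1 out]
  2: ∅  [STUCK]
  3: ∅  [STUCK]
  5: b→3  c→2  c→3  [3 out]
  8: c→5  [1 out]
Path to 2: c·c·c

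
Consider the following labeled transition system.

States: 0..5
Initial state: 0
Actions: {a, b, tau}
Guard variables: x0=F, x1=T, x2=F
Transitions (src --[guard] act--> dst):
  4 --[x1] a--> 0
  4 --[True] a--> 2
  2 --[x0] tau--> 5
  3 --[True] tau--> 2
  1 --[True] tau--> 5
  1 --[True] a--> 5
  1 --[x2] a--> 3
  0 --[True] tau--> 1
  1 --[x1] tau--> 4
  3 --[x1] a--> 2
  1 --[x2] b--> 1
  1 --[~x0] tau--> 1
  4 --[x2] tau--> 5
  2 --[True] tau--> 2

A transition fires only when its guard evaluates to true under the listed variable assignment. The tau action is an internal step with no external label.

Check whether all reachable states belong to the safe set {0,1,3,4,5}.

Safe = {0,1,3,4,5}
R = {0,1,2,4,5}
  0: safe
  1: safe
  2: ✗ unsafe
  4: safe
  5: safe
reach 2 via tau·tau·a — violates

Answer: INVARIANT VIOLATED at state 2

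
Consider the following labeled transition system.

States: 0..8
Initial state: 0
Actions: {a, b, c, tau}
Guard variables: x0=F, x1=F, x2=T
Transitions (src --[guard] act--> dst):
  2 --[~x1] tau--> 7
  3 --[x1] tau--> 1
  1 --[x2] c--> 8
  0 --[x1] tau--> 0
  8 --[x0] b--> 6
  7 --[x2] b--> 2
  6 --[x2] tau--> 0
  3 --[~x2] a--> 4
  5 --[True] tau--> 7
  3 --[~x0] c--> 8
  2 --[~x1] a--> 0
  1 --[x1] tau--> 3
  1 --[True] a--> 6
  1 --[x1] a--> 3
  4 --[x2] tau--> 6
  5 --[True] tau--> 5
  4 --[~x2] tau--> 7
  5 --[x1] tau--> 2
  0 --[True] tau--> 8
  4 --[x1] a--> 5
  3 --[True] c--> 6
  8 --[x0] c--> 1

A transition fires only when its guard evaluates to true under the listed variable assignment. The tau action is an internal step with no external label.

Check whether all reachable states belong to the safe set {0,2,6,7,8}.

Safe = {0,2,6,7,8}
R = {0,8}
  0: safe
  8: safe

Answer: INVARIANT HOLDS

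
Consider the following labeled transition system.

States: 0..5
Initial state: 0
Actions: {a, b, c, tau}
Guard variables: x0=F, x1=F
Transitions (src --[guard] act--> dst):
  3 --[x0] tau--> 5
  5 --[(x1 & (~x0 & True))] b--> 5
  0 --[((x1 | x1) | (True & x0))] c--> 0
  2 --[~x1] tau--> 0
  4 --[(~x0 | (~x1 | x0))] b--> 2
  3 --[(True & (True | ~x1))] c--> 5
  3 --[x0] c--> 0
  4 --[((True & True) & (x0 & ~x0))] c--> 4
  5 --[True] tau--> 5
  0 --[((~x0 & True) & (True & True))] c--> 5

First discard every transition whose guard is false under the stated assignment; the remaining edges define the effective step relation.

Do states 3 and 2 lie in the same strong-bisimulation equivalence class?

Answer: NOT BISIMILAR

Working:
Refine partition for ~:
  round 0: {{0,1,2,3,4,5}}
  round 1: {{0,3},{1},{2,5},{4}}
  round 2: {{0,3},{1},{2},{4},{5}}
Fixed point at round 3; 5 class(es).
3∈{0,3}, 2∈{2}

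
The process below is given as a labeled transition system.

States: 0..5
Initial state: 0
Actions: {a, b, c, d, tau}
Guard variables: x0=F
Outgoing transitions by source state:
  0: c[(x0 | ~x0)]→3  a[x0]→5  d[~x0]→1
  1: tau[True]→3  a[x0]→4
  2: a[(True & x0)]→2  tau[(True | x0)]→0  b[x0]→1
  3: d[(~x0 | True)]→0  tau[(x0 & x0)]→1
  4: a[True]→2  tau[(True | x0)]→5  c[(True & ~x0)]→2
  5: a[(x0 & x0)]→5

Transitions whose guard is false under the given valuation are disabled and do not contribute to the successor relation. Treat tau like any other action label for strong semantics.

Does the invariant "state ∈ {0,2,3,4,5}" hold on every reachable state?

Allowed set {0,2,3,4,5}
Reachable = {0,1,3}
  0: safe
  1: outside
  3: safe
witness against invariant: d → 1

Answer: INVARIANT VIOLATED at state 1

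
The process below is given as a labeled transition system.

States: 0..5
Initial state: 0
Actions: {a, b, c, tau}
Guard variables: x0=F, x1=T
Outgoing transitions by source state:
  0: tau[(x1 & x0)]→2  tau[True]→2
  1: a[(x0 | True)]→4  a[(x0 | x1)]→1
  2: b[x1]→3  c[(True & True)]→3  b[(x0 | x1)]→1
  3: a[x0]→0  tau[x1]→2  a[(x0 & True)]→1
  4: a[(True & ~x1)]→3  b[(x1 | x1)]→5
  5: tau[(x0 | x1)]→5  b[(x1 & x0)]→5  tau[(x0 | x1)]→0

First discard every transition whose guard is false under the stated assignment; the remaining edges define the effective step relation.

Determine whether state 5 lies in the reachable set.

After dropping false guards: 10 live edges.
L0 = {0}
L1 = {2}  now seen {0,2}
L2 = {1,3}  now seen {0,1,2,3}
L3 = {4}  now seen {0,1,2,3,4}
L4 = {5}  now seen {0,1,2,3,4,5}
Reach set: {0,1,2,3,4,5}
witness 5: tau·b·a·b

Answer: REACHABLE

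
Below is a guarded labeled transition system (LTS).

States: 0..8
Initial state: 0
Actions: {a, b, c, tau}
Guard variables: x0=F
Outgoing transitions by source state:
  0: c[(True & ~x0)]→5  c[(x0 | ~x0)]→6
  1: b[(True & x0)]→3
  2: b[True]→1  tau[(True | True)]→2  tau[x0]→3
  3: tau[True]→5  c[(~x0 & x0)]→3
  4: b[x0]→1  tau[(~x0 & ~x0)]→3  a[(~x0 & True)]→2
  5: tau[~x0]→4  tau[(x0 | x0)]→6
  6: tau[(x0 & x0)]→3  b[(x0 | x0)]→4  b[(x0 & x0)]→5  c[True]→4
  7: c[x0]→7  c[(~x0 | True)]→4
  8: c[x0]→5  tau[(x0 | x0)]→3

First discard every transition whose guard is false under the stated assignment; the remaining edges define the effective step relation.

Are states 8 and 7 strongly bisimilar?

Answer: NOT BISIMILAR

Trace:
Compute ~ classes (split until stable):
  round 0: {{0,1,2,3,4,5,6,7,8}}
  round 1: {{0,6,7},{1,8},{2},{3,5},{4}}
  round 2: {{0},{1,8},{2},{3},{4},{5},{6,7}}
Fixed point at round 3; 7 class(es).
class of 8: {1,8}; class of 7: {6,7}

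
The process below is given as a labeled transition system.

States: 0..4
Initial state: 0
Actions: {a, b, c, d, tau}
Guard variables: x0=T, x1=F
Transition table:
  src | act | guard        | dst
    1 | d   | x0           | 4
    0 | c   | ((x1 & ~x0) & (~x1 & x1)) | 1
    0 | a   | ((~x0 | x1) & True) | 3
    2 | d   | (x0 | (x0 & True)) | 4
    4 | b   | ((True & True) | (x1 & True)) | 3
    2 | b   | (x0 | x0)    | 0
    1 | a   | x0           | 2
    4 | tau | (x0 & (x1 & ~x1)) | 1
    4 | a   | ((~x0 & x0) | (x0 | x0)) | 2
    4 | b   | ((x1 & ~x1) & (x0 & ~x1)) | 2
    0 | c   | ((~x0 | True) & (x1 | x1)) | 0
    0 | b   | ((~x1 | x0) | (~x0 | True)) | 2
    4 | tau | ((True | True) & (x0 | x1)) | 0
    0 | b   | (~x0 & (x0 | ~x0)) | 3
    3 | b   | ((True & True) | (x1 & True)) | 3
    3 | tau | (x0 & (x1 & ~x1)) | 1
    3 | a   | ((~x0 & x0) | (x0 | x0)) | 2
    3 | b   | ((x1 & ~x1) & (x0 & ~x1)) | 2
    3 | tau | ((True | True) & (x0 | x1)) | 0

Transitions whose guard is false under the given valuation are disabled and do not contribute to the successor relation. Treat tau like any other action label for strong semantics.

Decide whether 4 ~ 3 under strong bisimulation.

Compute ~ classes (split until stable):
  P[0] = {{0,1,2,3,4}}
  P[1] = {{0},{1},{2},{3,4}}
stable after 2 split(s): 4 block(s)
[4]={3,4}  [3]={3,4}

Answer: BISIMILAR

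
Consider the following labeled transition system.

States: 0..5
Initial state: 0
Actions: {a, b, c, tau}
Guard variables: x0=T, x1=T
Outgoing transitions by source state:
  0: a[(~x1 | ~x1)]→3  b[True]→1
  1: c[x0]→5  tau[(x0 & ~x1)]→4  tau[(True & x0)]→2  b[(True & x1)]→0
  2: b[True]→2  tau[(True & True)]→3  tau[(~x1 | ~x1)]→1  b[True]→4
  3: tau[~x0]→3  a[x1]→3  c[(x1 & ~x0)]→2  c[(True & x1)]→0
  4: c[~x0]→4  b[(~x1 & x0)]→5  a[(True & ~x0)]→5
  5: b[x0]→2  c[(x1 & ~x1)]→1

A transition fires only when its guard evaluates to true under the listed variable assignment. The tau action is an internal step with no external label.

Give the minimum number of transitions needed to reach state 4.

Answer: 3

Trace:
BFS to 4:
  depth 0: {0}
  depth 1: {1}
  depth 2: {2,5}
  depth 3: {3,4}
first hit 4 at d=3 via b·tau·b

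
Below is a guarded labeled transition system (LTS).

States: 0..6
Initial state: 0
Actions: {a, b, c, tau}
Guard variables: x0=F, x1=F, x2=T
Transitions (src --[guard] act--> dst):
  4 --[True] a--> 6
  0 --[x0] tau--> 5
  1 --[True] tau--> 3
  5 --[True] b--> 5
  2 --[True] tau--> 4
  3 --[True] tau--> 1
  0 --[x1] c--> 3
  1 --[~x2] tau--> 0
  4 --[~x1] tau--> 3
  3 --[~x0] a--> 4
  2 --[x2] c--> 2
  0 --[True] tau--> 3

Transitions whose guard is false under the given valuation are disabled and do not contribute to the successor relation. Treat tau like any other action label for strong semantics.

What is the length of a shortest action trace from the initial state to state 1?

Breadth-first toward 1:
  L0 = {0}
  L1 = {3}
  L2 = {1,4}
first hit 1 at d=2 via tau·tau

Answer: 2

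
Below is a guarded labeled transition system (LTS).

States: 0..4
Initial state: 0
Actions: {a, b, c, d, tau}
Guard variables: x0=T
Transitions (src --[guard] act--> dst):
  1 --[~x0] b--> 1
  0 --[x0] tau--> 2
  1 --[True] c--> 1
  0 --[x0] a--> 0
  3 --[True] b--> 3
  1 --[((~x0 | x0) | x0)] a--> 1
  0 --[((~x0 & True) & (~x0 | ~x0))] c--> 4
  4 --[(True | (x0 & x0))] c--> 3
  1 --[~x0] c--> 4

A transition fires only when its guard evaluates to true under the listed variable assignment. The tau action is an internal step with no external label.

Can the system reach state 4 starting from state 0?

Answer: UNREACHABLE

Analysis:
Guard filter leaves 6 enabled edge(s).
depth 0: {0}
depth 1: {2}  total {0,2}
R = {0,2}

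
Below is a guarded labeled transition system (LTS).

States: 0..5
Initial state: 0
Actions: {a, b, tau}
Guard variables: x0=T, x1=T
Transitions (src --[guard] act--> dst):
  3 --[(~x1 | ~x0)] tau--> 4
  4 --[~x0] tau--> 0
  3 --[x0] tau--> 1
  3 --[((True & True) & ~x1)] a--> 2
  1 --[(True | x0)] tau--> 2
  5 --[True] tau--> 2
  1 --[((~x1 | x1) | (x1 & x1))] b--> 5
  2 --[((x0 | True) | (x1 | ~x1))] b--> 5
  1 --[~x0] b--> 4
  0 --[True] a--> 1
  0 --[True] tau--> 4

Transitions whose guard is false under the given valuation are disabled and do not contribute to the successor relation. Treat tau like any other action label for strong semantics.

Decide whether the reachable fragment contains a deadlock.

Answer: DEADLOCK at state 4

Trace:
R = {0,1,2,4,5}
  0: a→1  tau→4  [deg 2]
  1: b→5  tau→2  [deg 2]
  2: b→5  [deg 1]
  4: ∅  [deadlock]
  5: tau→2  [deg 1]
Path to 4: tau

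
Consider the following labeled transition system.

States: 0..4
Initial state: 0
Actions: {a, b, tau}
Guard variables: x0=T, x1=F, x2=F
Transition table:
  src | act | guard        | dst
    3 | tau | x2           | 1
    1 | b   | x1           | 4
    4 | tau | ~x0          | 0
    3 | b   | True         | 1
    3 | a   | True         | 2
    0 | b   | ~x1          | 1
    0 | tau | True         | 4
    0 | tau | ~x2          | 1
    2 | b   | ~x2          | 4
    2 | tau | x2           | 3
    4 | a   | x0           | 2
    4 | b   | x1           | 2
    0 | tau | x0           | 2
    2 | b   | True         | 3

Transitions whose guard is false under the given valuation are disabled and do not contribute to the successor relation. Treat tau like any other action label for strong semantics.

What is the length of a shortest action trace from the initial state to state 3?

Layered search for 3:
  depth 0: {0}
  depth 1: {1,2,4}
  depth 2: {3}
3 enters at depth 2; path tau·b

Answer: 2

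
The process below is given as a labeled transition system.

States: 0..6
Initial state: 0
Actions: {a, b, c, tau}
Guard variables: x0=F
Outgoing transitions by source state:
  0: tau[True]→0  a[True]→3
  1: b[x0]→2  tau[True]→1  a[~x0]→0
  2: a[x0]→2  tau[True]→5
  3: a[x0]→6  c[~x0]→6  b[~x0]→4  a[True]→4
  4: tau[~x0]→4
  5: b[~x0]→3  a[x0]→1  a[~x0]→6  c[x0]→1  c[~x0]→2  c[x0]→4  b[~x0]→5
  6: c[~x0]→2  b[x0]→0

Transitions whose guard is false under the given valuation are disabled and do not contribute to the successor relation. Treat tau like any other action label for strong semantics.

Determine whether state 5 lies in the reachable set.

Answer: REACHABLE

Working:
14 transition(s) survive guard evaluation.
depth 0: {0}
depth 1: {3}  cumulative {0,3}
depth 2: {4,6}  cumulative {0,3,4,6}
depth 3: {2}  cumulative {0,2,3,4,6}
depth 4: {5}  cumulative {0,2,3,4,5,6}
Reachable = {0,2,3,4,5,6}
witness 5: a·c·c·tau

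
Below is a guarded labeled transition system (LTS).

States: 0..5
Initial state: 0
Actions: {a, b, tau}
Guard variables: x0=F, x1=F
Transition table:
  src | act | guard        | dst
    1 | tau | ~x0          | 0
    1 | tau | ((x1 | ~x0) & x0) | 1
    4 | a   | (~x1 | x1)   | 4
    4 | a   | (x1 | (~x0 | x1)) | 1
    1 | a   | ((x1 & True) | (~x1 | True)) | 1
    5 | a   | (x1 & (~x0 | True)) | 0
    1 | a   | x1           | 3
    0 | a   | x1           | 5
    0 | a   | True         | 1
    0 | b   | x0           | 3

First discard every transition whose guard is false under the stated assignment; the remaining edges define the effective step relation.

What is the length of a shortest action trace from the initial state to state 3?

Answer: UNREACHABLE

Analysis:
Breadth-first toward 3:
  Layer 0: {0}
  Layer 1: {1}
3 never appears.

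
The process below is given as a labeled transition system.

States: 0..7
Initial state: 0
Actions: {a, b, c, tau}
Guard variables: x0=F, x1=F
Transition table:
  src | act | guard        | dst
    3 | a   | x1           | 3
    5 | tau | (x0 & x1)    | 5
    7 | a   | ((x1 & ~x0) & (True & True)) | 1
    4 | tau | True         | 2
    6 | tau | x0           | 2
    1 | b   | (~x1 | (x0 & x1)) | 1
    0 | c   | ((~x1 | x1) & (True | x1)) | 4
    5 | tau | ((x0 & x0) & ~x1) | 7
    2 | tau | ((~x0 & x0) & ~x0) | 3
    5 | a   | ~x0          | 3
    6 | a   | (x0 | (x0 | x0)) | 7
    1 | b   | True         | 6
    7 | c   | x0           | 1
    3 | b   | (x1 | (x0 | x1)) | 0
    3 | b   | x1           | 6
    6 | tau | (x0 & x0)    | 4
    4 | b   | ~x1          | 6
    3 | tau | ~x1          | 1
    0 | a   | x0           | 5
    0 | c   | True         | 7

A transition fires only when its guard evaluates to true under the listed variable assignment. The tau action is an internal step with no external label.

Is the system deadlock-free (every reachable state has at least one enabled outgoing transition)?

Answer: DEADLOCK at state 2

Analysis:
R = {0,2,4,6,7}
  0: c→4  c→7  [deg 2]
  2: ∅  [no exit]
  4: b→6  tau→2  [deg 2]
  6: ∅  [no exit]
  7: ∅  [no exit]
Path to 2: c·tau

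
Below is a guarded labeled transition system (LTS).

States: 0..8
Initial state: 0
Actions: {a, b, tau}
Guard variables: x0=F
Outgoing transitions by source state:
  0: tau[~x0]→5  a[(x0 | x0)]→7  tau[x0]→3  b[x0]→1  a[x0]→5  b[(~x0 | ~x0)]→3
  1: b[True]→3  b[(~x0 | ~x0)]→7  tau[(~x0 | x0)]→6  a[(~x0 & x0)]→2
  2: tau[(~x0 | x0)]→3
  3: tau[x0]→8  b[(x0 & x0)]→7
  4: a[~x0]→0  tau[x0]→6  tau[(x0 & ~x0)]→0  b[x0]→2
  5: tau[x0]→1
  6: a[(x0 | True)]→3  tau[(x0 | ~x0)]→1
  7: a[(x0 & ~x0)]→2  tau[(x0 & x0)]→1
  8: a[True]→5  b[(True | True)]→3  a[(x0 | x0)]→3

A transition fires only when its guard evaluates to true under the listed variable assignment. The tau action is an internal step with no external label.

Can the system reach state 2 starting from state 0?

Answer: UNREACHABLE

Trace:
11 transition(s) survive guard evaluation.
L0 = {0}
L1 = {3,5}  cumulative {0,3,5}
Reachable = {0,3,5}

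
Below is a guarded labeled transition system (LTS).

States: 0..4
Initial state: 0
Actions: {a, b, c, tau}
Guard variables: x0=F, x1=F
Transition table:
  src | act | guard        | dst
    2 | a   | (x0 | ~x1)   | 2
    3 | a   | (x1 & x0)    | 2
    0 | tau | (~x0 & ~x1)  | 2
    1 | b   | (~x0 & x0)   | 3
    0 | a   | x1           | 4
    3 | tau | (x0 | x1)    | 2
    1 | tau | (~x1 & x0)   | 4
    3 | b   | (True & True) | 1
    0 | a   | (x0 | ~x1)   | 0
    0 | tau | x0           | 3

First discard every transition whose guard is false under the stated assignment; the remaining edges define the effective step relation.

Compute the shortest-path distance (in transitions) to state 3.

Answer: UNREACHABLE

Working:
Layered search for 3:
  depth 0: {0}
  depth 1: {2}
3 never appears.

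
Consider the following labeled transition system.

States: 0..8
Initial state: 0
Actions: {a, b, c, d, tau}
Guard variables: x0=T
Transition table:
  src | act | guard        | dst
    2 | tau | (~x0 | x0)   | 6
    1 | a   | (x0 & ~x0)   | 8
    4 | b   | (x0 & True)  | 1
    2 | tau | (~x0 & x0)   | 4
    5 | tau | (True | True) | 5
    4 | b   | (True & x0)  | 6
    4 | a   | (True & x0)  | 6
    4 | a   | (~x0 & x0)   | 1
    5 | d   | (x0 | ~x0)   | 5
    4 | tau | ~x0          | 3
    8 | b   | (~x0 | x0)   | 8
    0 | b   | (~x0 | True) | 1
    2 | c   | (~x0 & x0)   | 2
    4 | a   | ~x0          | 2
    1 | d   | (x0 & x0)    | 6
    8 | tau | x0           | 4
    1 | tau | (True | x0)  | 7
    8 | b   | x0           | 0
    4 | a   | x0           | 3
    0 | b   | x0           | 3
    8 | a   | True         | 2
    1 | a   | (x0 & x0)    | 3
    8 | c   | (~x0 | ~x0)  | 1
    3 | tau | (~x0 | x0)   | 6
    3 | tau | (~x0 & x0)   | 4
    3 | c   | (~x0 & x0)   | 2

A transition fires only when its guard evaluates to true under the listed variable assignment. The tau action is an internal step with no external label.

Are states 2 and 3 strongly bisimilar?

Answer: BISIMILAR

Analysis:
Bisimulation quotient by refinement:
  round 0: {{0,1,2,3,4,5,6,7,8}}
  round 1: {{0},{1},{2,3},{4},{5},{6,7},{8}}
stable after 2 split(s): 7 block(s)
class of 2: {2,3}; class of 3: {2,3}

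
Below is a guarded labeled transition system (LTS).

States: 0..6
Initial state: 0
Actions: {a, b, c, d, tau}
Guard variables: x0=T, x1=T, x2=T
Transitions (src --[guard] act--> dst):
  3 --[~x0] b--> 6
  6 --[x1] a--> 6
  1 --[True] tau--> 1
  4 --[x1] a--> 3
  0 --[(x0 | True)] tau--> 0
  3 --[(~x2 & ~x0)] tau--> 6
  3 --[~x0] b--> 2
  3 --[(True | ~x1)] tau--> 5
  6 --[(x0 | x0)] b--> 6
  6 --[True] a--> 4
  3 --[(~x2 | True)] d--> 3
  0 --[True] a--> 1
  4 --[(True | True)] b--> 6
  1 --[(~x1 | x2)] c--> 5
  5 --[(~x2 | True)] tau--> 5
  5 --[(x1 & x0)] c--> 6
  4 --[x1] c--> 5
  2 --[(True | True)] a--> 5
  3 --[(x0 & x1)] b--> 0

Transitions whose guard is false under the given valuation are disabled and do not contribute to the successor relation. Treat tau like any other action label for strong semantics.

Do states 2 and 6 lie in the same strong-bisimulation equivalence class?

Bisimulation quotient by refinement:
  P[0] = {{0,1,2,3,4,5,6}}
  P[1] = {{0},{1,5},{2},{3},{4},{6}}
  P[2] = {{0},{1},{2},{3},{4},{5},{6}}
7 equivalence class(es) (converged in 3)
class of 2: {2}; class of 6: {6}

Answer: NOT BISIMILAR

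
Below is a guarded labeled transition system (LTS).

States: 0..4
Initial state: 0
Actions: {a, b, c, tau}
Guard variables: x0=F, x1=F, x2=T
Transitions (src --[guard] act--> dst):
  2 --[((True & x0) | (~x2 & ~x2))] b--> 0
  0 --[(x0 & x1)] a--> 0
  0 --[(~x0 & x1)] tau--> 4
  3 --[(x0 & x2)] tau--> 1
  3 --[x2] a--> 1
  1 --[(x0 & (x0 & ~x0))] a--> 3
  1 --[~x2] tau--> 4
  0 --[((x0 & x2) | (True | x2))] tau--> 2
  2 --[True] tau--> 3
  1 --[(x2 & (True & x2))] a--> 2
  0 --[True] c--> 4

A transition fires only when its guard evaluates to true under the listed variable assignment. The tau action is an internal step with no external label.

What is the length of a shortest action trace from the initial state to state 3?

Breadth-first toward 3:
  L0 = {0}
  L1 = {2,4}
  L2 = {3}
3 enters at depth 2; path tau·tau

Answer: 2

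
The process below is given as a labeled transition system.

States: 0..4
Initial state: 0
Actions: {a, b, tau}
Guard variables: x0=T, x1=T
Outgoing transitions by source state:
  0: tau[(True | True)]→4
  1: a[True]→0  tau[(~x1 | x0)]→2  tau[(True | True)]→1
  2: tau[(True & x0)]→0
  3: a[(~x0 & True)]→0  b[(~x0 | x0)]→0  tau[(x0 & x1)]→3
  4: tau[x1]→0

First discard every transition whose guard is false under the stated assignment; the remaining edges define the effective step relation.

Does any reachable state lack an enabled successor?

Answer: DEADLOCK-FREE

Working:
Reach set: {0,4}
  0: tau→4  [1 out]
  4: tau→0  [1 out]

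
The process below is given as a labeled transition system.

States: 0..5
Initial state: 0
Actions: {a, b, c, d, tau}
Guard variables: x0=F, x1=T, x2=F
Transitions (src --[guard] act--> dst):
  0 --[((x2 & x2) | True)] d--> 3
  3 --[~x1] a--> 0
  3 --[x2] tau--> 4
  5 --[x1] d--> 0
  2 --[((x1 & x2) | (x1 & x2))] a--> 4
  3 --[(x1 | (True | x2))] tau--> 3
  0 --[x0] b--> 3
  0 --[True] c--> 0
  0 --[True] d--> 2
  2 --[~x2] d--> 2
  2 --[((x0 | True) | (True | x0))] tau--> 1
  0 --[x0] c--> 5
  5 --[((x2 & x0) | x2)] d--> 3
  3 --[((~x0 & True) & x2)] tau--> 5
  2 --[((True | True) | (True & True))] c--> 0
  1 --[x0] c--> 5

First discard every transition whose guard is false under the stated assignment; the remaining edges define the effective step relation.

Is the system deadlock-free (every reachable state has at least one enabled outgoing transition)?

Reachable = {0,1,2,3}
  0: c→0  d→2  d→3  [3 out]
  1: ∅  [STUCK]
  2: c→0  d→2  tau→1  [3 out]
  3: tau→3  [1 out]
trace reaching 1: d·tau

Answer: DEADLOCK at state 1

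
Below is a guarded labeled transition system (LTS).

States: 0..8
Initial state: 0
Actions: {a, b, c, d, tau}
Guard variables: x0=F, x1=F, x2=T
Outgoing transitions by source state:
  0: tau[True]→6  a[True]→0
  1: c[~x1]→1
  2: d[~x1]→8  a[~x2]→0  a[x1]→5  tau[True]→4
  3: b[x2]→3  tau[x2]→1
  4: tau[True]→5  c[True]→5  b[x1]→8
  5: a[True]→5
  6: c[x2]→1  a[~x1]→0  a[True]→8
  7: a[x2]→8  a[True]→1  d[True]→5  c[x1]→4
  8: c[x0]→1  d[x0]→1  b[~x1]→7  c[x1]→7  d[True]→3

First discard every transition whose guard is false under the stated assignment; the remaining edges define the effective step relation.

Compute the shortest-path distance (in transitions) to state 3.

Layered search for 3:
  Layer 0: {0}
  Layer 1: {6}
  Layer 2: {1,8}
  Layer 3: {3,7}
first hit 3 at d=3 via tau·a·d

Answer: 3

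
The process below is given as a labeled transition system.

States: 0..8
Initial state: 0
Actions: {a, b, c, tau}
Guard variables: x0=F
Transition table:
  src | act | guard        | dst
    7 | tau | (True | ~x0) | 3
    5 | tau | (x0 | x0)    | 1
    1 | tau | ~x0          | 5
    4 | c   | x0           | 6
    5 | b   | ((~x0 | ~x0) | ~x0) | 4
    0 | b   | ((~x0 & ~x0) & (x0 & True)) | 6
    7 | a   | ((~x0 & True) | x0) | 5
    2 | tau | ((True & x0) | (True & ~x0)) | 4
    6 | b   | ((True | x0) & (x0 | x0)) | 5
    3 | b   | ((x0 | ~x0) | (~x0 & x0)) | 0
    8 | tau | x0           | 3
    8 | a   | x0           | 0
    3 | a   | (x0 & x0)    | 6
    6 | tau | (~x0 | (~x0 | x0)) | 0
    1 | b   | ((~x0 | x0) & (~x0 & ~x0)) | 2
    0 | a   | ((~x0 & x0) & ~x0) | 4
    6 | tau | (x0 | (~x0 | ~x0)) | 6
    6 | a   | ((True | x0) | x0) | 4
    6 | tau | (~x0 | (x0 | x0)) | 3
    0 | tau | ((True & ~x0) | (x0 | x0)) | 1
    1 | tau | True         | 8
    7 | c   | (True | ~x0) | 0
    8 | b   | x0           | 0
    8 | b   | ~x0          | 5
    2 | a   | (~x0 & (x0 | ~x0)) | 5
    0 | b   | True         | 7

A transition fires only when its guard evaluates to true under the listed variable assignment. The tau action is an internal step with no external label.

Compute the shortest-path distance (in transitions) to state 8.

Answer: 2

Working:
BFS to 8:
  L0 = {0}
  L1 = {1,7}
  L2 = {2,3,5,8}
depth(8)=2, e.g. tau·tau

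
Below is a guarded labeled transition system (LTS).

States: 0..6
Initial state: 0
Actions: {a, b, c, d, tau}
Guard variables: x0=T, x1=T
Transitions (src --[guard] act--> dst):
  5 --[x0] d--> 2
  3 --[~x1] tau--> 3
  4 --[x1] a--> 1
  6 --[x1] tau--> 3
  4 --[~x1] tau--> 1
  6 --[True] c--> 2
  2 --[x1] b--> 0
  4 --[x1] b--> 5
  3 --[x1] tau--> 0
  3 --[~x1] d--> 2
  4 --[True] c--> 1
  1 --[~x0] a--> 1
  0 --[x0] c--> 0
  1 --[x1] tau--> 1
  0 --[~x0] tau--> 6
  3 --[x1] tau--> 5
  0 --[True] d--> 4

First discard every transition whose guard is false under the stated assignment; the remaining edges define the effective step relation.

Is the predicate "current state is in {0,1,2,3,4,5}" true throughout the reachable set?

Inv-set: {0,1,2,3,4,5}
R = {0,1,2,4,5}
  0: ok
  1: ok
  2: ok
  4: ok
  5: ok

Answer: INVARIANT HOLDS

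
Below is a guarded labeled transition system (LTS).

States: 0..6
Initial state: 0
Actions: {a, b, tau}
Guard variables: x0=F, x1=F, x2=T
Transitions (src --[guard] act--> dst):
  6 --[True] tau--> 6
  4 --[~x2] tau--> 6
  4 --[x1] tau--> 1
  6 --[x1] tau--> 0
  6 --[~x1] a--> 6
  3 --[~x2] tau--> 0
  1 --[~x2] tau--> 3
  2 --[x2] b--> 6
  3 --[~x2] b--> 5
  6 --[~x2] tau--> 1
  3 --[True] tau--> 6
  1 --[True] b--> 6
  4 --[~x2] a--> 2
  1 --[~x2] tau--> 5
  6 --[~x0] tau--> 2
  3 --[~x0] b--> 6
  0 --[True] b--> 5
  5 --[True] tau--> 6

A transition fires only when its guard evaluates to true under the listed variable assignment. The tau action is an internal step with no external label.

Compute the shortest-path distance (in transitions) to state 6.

BFS to 6:
  depth 0: {0}
  depth 1: {5}
  depth 2: {6}
6 enters at depth 2; path b·tau

Answer: 2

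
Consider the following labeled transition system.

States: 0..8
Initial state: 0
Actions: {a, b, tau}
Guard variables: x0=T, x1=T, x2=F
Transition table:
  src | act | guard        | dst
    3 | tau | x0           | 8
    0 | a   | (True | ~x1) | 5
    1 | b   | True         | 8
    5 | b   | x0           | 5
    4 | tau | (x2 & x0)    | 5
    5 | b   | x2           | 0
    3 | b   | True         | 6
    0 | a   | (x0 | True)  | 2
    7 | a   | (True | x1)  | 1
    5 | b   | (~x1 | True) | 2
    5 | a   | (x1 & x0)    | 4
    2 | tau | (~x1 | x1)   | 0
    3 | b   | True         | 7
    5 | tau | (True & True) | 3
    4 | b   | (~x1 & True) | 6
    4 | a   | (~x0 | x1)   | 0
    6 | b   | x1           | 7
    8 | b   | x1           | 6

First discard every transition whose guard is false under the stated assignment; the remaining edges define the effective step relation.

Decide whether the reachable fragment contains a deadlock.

Reachable = {0,1,2,3,4,5,6,7,8}
  0: a→2  a→5  [deg 2]
  1: b→8  [deg 1]
  2: tau→0  [deg 1]
  3: b→6  b→7  tau→8  [deg 3]
  4: a→0  [deg 1]
  5: a→4  b→2  b→5  tau→3  [deg 4]
  6: b→7  [deg 1]
  7: a→1  [deg 1]
  8: b→6  [deg 1]

Answer: DEADLOCK-FREE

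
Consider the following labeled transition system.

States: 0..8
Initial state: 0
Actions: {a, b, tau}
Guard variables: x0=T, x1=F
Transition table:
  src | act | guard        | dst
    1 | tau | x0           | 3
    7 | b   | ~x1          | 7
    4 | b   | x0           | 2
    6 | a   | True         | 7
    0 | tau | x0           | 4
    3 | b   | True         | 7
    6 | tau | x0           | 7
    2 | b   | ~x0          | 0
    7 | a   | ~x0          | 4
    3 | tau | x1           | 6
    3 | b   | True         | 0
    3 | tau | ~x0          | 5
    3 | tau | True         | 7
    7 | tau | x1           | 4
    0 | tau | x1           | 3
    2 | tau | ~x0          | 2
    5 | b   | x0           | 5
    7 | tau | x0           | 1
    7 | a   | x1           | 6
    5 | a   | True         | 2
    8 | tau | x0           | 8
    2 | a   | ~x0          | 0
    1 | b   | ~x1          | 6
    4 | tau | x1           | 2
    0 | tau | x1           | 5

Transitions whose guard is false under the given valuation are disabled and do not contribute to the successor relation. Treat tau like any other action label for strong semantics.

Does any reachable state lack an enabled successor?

Answer: DEADLOCK at state 2

Trace:
Reachable = {0,2,4}
  0: tau→4  [deg 1]
  2: ∅  [no exit]
  4: b→2  [deg 1]
trace reaching 2: tau·b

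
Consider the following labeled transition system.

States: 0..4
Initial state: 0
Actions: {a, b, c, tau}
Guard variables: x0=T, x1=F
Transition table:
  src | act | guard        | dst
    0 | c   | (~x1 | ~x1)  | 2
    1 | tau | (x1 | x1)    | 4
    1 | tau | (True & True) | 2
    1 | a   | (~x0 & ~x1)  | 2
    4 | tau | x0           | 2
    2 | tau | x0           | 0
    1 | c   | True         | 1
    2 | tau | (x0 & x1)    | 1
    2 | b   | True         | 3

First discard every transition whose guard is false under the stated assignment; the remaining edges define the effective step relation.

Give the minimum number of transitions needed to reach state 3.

Answer: 2

Analysis:
BFS to 3:
  depth 0: {0}
  depth 1: {2}
  depth 2: {3}
3 enters at depth 2; path c·b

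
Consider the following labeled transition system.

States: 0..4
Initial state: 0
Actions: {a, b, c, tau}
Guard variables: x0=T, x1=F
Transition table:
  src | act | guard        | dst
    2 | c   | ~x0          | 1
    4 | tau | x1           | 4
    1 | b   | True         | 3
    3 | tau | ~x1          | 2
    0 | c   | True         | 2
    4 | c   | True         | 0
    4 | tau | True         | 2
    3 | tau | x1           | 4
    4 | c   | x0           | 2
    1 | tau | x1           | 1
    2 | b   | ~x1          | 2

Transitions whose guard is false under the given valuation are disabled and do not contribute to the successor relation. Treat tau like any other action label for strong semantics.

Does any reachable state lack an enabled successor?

R = {0,2}
  0: c→2  [deg 1]
  2: b→2  [deg 1]

Answer: DEADLOCK-FREE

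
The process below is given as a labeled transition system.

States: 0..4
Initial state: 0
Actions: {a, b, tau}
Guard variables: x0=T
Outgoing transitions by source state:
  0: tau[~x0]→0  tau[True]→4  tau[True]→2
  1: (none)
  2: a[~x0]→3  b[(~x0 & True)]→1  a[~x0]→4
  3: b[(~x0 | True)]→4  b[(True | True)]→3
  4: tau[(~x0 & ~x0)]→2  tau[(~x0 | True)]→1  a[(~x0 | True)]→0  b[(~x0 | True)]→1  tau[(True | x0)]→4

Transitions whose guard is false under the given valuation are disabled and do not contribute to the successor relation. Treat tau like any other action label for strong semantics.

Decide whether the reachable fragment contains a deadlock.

R = {0,1,2,4}
  0: tau→2  tau→4  [2 exit(s)]
  1: ∅  [deadlock]
  2: ∅  [deadlock]
  4: a→0  b→1  tau→1  tau→4  [4 exit(s)]
trace reaching 1: tau·tau

Answer: DEADLOCK at state 1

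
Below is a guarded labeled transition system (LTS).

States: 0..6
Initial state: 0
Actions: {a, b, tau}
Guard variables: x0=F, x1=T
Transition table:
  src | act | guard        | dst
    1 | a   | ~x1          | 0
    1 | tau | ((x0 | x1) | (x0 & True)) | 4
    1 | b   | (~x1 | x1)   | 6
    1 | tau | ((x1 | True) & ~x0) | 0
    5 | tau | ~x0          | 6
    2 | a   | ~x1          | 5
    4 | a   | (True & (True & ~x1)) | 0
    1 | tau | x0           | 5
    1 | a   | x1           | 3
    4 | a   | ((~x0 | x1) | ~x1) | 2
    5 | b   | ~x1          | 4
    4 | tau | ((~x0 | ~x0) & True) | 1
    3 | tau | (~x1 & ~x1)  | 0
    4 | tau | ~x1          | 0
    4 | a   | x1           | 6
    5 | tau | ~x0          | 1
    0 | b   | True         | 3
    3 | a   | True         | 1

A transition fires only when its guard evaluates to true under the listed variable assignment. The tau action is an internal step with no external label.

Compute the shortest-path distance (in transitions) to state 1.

Answer: 2

Analysis:
Layered search for 1:
  Layer 0: {0}
  Layer 1: {3}
  Layer 2: {1}
first hit 1 at d=2 via b·a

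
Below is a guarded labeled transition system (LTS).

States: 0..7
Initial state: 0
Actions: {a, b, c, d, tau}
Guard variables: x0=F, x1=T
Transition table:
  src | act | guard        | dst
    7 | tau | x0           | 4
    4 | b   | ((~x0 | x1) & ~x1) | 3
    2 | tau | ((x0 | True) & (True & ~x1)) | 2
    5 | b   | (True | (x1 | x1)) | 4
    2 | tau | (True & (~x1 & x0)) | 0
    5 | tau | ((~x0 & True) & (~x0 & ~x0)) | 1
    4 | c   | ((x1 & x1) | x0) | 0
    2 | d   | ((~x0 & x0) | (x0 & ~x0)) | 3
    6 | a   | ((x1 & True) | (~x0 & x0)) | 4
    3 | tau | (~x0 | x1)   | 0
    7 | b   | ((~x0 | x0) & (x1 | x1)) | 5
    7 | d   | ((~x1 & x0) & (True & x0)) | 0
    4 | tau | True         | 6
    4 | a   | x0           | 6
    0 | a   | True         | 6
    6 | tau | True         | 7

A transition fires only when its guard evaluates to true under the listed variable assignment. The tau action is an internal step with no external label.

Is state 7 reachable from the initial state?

Answer: REACHABLE

Working:
9 transition(s) survive guard evaluation.
depth 0: {0}
depth 1: {6}  now seen {0,6}
depth 2: {4,7}  now seen {0,4,6,7}
depth 3: {5}  now seen {0,4,5,6,7}
depth 4: {1}  now seen {0,1,4,5,6,7}
Reachable = {0,1,4,5,6,7}
trace reaching 7: a·tau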